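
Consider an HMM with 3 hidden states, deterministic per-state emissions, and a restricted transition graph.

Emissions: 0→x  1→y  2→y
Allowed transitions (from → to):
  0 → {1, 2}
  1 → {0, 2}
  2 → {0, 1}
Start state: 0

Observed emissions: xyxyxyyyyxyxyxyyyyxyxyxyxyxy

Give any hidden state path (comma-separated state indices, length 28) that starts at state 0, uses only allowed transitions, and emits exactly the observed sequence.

  [0] x  {0}  => 0  start
  [1] y  {1,2}  => 2  0->2 ok
  [2] x  {0}  => 0  2->0 ok
  [3] y  {1,2}  => 2  0->2 ok
  [4] x  {0}  => 0  2->0 ok
  [5] y  {1,2}  => 2  0->2 ok
  [6] y  {1,2}  => 1  2->1 ok
  [7] y  {1,2}  => 2  1->2 ok
  [8] y  {1,2}  => 1  2->1 ok
  [9] x  {0}  => 0  1->0 ok
  [10] y  {1,2}  => 2  0->2 ok
  [11] x  {0}  => 0  2->0 ok
  [12] y  {1,2}  => 1  0->1 ok
  [13] x  {0}  => 0  1->0 ok
  [14] y  {1,2}  => 2  0->2 ok
  [15] y  {1,2}  => 1  2->1 ok
  [16] y  {1,2}  => 2  1->2 ok
  [17] y  {1,2}  => 1  2->1 ok
  [18] x  {0}  => 0  1->0 ok
  [19] y  {1,2}  => 2  0->2 ok
  [20] x  {0}  => 0  2->0 ok
  [21] y  {1,2}  => 1  0->1 ok
  [22] x  {0}  => 0  1->0 ok
  [23] y  {1,2}  => 2  0->2 ok
  [24] x  {0}  => 0  2->0 ok
  [25] y  {1,2}  => 1  0->1 ok
  [26] x  {0}  => 0  1->0 ok
  [27] y  {1,2}  => 2  0->2 ok

0,2,0,2,0,2,1,2,1,0,2,0,1,0,2,1,2,1,0,2,0,1,0,2,0,1,0,2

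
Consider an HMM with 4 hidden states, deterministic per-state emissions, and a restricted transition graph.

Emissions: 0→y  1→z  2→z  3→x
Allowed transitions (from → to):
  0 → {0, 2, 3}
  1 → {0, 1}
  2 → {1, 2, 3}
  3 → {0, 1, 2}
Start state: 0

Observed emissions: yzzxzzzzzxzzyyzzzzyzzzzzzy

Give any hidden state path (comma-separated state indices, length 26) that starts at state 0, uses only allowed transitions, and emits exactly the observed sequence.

  0: obs=y cand={0} pick 0 [start]
  1: obs=z cand={1,2} pick 2 [0->2 ok]
  2: obs=z cand={1,2} pick 2 [2->2 ok]
  3: obs=x cand={3} pick 3 [2->3 ok]
  4: obs=z cand={1,2} pick 2 [3->2 ok]
  5: obs=z cand={1,2} pick 2 [2->2 ok]
  6: obs=z cand={1,2} pick 2 [2->2 ok]
  7: obs=z cand={1,2} pick 2 [2->2 ok]
  8: obs=z cand={1,2} pick 2 [2->2 ok]
  9: obs=x cand={3} pick 3 [2->3 ok]
  10: obs=z cand={1,2} pick 1 [3->1 ok]
  11: obs=z cand={1,2} pick 1 [1->1 ok]
  12: obs=y cand={0} pick 0 [1->0 ok]
  13: obs=y cand={0} pick 0 [0->0 ok]
  14: obs=z cand={1,2} pick 2 [0->2 ok]
  15: obs=z cand={1,2} pick 2 [2->2 ok]
  16: obs=z cand={1,2} pick 1 [2->1 ok]
  17: obs=z cand={1,2} pick 1 [1->1 ok]
  18: obs=y cand={0} pick 0 [1->0 ok]
  19: obs=z cand={1,2} pick 2 [0->2 ok]
  20: obs=z cand={1,2} pick 1 [2->1 ok]
  21: obs=z cand={1,2} pick 1 [1->1 ok]
  22: obs=z cand={1,2} pick 1 [1->1 ok]
  23: obs=z cand={1,2} pick 1 [1->1 ok]
  24: obs=z cand={1,2} pick 1 [1->1 ok]
  25: obs=y cand={0} pick 0 [1->0 ok]

0,2,2,3,2,2,2,2,2,3,1,1,0,0,2,2,1,1,0,2,1,1,1,1,1,0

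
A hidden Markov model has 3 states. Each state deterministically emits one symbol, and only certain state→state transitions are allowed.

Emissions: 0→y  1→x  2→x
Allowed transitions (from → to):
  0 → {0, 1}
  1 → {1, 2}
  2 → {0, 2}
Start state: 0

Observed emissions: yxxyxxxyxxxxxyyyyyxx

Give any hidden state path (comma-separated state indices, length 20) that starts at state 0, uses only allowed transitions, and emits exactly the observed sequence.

  pos 0: y in {0}, choose 0; start
  pos 1: x in {1,2}, choose 1; 0->1 ok
  pos 2: x in {1,2}, choose 2; 1->2 ok
  pos 3: y in {0}, choose 0; 2->0 ok
  pos 4: x in {1,2}, choose 1; 0->1 ok
  pos 5: x in {1,2}, choose 1; 1->1 ok
  pos 6: x in {1,2}, choose 2; 1->2 ok
  pos 7: y in {0}, choose 0; 2->0 ok
  pos 8: x in {1,2}, choose 1; 0->1 ok
  pos 9: x in {1,2}, choose 1; 1->1 ok
  pos 10: x in {1,2}, choose 1; 1->1 ok
  pos 11: x in {1,2}, choose 2; 1->2 ok
  pos 12: x in {1,2}, choose 2; 2->2 ok
  pos 13: y in {0}, choose 0; 2->0 ok
  pos 14: y in {0}, choose 0; 0->0 ok
  pos 15: y in {0}, choose 0; 0->0 ok
  pos 16: y in {0}, choose 0; 0->0 ok
  pos 17: y in {0}, choose 0; 0->0 ok
  pos 18: x in {1,2}, choose 1; 0->1 ok
  pos 19: x in {1,2}, choose 1; 1->1 ok

0,1,2,0,1,1,2,0,1,1,1,2,2,0,0,0,0,0,1,1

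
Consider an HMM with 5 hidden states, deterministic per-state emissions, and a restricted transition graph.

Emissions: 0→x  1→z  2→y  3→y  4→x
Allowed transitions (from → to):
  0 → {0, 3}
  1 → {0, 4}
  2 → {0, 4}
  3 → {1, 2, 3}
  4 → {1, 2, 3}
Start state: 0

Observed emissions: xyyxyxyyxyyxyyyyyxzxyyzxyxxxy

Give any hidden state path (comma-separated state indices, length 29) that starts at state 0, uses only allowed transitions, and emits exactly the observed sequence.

0,3,2,4,2,4,3,2,0,3,2,0,3,3,3,3,2,4,1,4,3,3,1,4,2,0,0,0,3

  pos 0: x in {0,4}, choose 0; start
  pos 1: y in {2,3}, choose 3; 0->3 ok
  pos 2: y in {2,3}, choose 2; 3->2 ok
  pos 3: x in {0,4}, choose 4; 2->4 ok
  pos 4: y in {2,3}, choose 2; 4->2 ok
  pos 5: x in {0,4}, choose 4; 2->4 ok
  pos 6: y in {2,3}, choose 3; 4->3 ok
  pos 7: y in {2,3}, choose 2; 3->2 ok
  pos 8: x in {0,4}, choose 0; 2->0 ok
  pos 9: y in {2,3}, choose 3; 0->3 ok
  pos 10: y in {2,3}, choose 2; 3->2 ok
  pos 11: x in {0,4}, choose 0; 2->0 ok
  pos 12: y in {2,3}, choose 3; 0->3 ok
  pos 13: y in {2,3}, choose 3; 3->3 ok
  pos 14: y in {2,3}, choose 3; 3->3 ok
  pos 15: y in {2,3}, choose 3; 3->3 ok
  pos 16: y in {2,3}, choose 2; 3->2 ok
  pos 17: x in {0,4}, choose 4; 2->4 ok
  pos 18: z in {1}, choose 1; 4->1 ok
  pos 19: x in {0,4}, choose 4; 1->4 ok
  pos 20: y in {2,3}, choose 3; 4->3 ok
  pos 21: y in {2,3}, choose 3; 3->3 ok
  pos 22: z in {1}, choose 1; 3->1 ok
  pos 23: x in {0,4}, choose 4; 1->4 ok
  pos 24: y in {2,3}, choose 2; 4->2 ok
  pos 25: x in {0,4}, choose 0; 2->0 ok
  pos 26: x in {0,4}, choose 0; 0->0 ok
  pos 27: x in {0,4}, choose 0; 0->0 ok
  pos 28: y in {2,3}, choose 3; 0->3 ok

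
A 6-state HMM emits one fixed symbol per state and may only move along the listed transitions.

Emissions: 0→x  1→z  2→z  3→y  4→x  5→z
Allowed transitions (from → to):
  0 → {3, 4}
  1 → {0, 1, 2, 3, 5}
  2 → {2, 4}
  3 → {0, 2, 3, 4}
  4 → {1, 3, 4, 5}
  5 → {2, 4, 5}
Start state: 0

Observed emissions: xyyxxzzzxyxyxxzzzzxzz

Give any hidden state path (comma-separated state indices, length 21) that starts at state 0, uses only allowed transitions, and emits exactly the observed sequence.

0,3,3,0,4,1,2,2,4,3,0,3,4,4,5,2,2,2,4,5,5

  0: obs=x cand={0,4} pick 0 [start]
  1: obs=y cand={3} pick 3 [0->3 ok]
  2: obs=y cand={3} pick 3 [3->3 ok]
  3: obs=x cand={0,4} pick 0 [3->0 ok]
  4: obs=x cand={0,4} pick 4 [0->4 ok]
  5: obs=z cand={1,2,5} pick 1 [4->1 ok]
  6: obs=z cand={1,2,5} pick 2 [1->2 ok]
  7: obs=z cand={1,2,5} pick 2 [2->2 ok]
  8: obs=x cand={0,4} pick 4 [2->4 ok]
  9: obs=y cand={3} pick 3 [4->3 ok]
  10: obs=x cand={0,4} pick 0 [3->0 ok]
  11: obs=y cand={3} pick 3 [0->3 ok]
  12: obs=x cand={0,4} pick 4 [3->4 ok]
  13: obs=x cand={0,4} pick 4 [4->4 ok]
  14: obs=z cand={1,2,5} pick 5 [4->5 ok]
  15: obs=z cand={1,2,5} pick 2 [5->2 ok]
  16: obs=z cand={1,2,5} pick 2 [2->2 ok]
  17: obs=z cand={1,2,5} pick 2 [2->2 ok]
  18: obs=x cand={0,4} pick 4 [2->4 ok]
  19: obs=z cand={1,2,5} pick 5 [4->5 ok]
  20: obs=z cand={1,2,5} pick 5 [5->5 ok]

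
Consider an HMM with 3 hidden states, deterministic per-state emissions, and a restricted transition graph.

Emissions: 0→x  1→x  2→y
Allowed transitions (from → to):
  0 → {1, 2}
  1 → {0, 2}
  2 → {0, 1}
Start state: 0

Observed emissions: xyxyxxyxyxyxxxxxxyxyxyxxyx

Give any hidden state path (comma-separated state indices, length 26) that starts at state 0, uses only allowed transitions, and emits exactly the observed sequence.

  0: obs=x cand={0,1} pick 0 [start]
  1: obs=y cand={2} pick 2 [0->2 ok]
  2: obs=x cand={0,1} pick 1 [2->1 ok]
  3: obs=y cand={2} pick 2 [1->2 ok]
  4: obs=x cand={0,1} pick 0 [2->0 ok]
  5: obs=x cand={0,1} pick 1 [0->1 ok]
  6: obs=y cand={2} pick 2 [1->2 ok]
  7: obs=x cand={0,1} pick 0 [2->0 ok]
  8: obs=y cand={2} pick 2 [0->2 ok]
  9: obs=x cand={0,1} pick 1 [2->1 ok]
  10: obs=y cand={2} pick 2 [1->2 ok]
  11: obs=x cand={0,1} pick 1 [2->1 ok]
  12: obs=x cand={0,1} pick 0 [1->0 ok]
  13: obs=x cand={0,1} pick 1 [0->1 ok]
  14: obs=x cand={0,1} pick 0 [1->0 ok]
  15: obs=x cand={0,1} pick 1 [0->1 ok]
  16: obs=x cand={0,1} pick 0 [1->0 ok]
  17: obs=y cand={2} pick 2 [0->2 ok]
  18: obs=x cand={0,1} pick 0 [2->0 ok]
  19: obs=y cand={2} pick 2 [0->2 ok]
  20: obs=x cand={0,1} pick 0 [2->0 ok]
  21: obs=y cand={2} pick 2 [0->2 ok]
  22: obs=x cand={0,1} pick 1 [2->1 ok]
  23: obs=x cand={0,1} pick 0 [1->0 ok]
  24: obs=y cand={2} pick 2 [0->2 ok]
  25: obs=x cand={0,1} pick 1 [2->1 ok]

0,2,1,2,0,1,2,0,2,1,2,1,0,1,0,1,0,2,0,2,0,2,1,0,2,1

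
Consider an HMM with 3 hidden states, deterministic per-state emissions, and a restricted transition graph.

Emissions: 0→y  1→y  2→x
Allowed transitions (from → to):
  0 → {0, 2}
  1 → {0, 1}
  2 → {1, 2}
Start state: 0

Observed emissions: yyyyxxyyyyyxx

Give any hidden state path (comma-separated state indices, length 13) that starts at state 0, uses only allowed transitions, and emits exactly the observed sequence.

0,0,0,0,2,2,1,1,1,1,0,2,2

  pos 0: y in {0,1}, choose 0; start
  pos 1: y in {0,1}, choose 0; 0->0 ok
  pos 2: y in {0,1}, choose 0; 0->0 ok
  pos 3: y in {0,1}, choose 0; 0->0 ok
  pos 4: x in {2}, choose 2; 0->2 ok
  pos 5: x in {2}, choose 2; 2->2 ok
  pos 6: y in {0,1}, choose 1; 2->1 ok
  pos 7: y in {0,1}, choose 1; 1->1 ok
  pos 8: y in {0,1}, choose 1; 1->1 ok
  pos 9: y in {0,1}, choose 1; 1->1 ok
  pos 10: y in {0,1}, choose 0; 1->0 ok
  pos 11: x in {2}, choose 2; 0->2 ok
  pos 12: x in {2}, choose 2; 2->2 ok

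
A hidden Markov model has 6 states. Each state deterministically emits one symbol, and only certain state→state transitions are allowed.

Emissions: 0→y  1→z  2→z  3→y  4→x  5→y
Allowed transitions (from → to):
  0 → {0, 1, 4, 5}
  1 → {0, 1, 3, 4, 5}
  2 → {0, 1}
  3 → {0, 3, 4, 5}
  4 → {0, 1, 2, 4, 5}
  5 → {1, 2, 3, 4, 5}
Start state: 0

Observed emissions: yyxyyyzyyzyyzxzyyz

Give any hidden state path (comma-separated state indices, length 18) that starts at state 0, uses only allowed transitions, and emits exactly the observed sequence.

  pos 0: y in {0,3,5}, choose 0; start
  pos 1: y in {0,3,5}, choose 0; 0->0 ok
  pos 2: x in {4}, choose 4; 0->4 ok
  pos 3: y in {0,3,5}, choose 5; 4->5 ok
  pos 4: y in {0,3,5}, choose 3; 5->3 ok
  pos 5: y in {0,3,5}, choose 0; 3->0 ok
  pos 6: z in {1,2}, choose 1; 0->1 ok
  pos 7: y in {0,3,5}, choose 5; 1->5 ok
  pos 8: y in {0,3,5}, choose 5; 5->5 ok
  pos 9: z in {1,2}, choose 1; 5->1 ok
  pos 10: y in {0,3,5}, choose 5; 1->5 ok
  pos 11: y in {0,3,5}, choose 5; 5->5 ok
  pos 12: z in {1,2}, choose 1; 5->1 ok
  pos 13: x in {4}, choose 4; 1->4 ok
  pos 14: z in {1,2}, choose 2; 4->2 ok
  pos 15: y in {0,3,5}, choose 0; 2->0 ok
  pos 16: y in {0,3,5}, choose 0; 0->0 ok
  pos 17: z in {1,2}, choose 1; 0->1 ok

0,0,4,5,3,0,1,5,5,1,5,5,1,4,2,0,0,1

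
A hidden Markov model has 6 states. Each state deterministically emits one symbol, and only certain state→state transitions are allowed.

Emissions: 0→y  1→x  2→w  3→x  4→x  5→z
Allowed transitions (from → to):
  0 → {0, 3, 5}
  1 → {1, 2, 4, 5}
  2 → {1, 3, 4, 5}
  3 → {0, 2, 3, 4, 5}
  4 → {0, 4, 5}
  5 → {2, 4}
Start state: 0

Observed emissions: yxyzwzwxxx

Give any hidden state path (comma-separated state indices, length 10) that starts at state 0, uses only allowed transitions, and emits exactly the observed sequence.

0,3,0,5,2,5,2,1,1,4

  0: obs=y cand={0} pick 0 [start]
  1: obs=x cand={1,3,4} pick 3 [0->3 ok]
  2: obs=y cand={0} pick 0 [3->0 ok]
  3: obs=z cand={5} pick 5 [0->5 ok]
  4: obs=w cand={2} pick 2 [5->2 ok]
  5: obs=z cand={5} pick 5 [2->5 ok]
  6: obs=w cand={2} pick 2 [5->2 ok]
  7: obs=x cand={1,3,4} pick 1 [2->1 ok]
  8: obs=x cand={1,3,4} pick 1 [1->1 ok]
  9: obs=x cand={1,3,4} pick 4 [1->4 ok]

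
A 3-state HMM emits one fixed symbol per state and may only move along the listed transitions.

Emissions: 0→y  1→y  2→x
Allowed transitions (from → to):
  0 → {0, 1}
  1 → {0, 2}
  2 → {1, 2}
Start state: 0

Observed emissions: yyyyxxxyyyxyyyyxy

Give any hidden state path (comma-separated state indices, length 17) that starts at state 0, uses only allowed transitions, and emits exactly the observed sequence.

0,1,0,1,2,2,2,1,0,1,2,1,0,0,1,2,1

  pos 0: y in {0,1}, choose 0; start
  pos 1: y in {0,1}, choose 1; 0->1 ok
  pos 2: y in {0,1}, choose 0; 1->0 ok
  pos 3: y in {0,1}, choose 1; 0->1 ok
  pos 4: x in {2}, choose 2; 1->2 ok
  pos 5: x in {2}, choose 2; 2->2 ok
  pos 6: x in {2}, choose 2; 2->2 ok
  pos 7: y in {0,1}, choose 1; 2->1 ok
  pos 8: y in {0,1}, choose 0; 1->0 ok
  pos 9: y in {0,1}, choose 1; 0->1 ok
  pos 10: x in {2}, choose 2; 1->2 ok
  pos 11: y in {0,1}, choose 1; 2->1 ok
  pos 12: y in {0,1}, choose 0; 1->0 ok
  pos 13: y in {0,1}, choose 0; 0->0 ok
  pos 14: y in {0,1}, choose 1; 0->1 ok
  pos 15: x in {2}, choose 2; 1->2 ok
  pos 16: y in {0,1}, choose 1; 2->1 ok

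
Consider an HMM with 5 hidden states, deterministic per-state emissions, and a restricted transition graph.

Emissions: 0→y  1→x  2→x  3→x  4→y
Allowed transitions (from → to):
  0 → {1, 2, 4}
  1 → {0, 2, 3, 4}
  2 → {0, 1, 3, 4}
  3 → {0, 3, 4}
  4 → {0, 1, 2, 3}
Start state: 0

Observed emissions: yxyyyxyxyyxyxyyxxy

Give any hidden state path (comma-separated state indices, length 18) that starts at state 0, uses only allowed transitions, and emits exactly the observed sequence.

0,1,4,0,4,2,0,2,0,4,2,0,2,0,4,1,3,4

  [0] y  {0,4}  => 0  start
  [1] x  {1,2,3}  => 1  0->1 ok
  [2] y  {0,4}  => 4  1->4 ok
  [3] y  {0,4}  => 0  4->0 ok
  [4] y  {0,4}  => 4  0->4 ok
  [5] x  {1,2,3}  => 2  4->2 ok
  [6] y  {0,4}  => 0  2->0 ok
  [7] x  {1,2,3}  => 2  0->2 ok
  [8] y  {0,4}  => 0  2->0 ok
  [9] y  {0,4}  => 4  0->4 ok
  [10] x  {1,2,3}  => 2  4->2 ok
  [11] y  {0,4}  => 0  2->0 ok
  [12] x  {1,2,3}  => 2  0->2 ok
  [13] y  {0,4}  => 0  2->0 ok
  [14] y  {0,4}  => 4  0->4 ok
  [15] x  {1,2,3}  => 1  4->1 ok
  [16] x  {1,2,3}  => 3  1->3 ok
  [17] y  {0,4}  => 4  3->4 ok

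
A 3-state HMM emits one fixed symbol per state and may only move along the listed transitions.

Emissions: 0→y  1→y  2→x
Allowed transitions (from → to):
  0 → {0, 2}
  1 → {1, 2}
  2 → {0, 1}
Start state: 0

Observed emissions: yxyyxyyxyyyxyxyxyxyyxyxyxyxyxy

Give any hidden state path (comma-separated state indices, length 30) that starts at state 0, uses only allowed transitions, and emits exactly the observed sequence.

0,2,0,0,2,1,1,2,1,1,1,2,0,2,1,2,1,2,0,0,2,1,2,0,2,1,2,1,2,0

  t0 'y' -> {0,1}, take 0 (start)
  t1 'x' -> {2}, take 2 (0->2 ok)
  t2 'y' -> {0,1}, take 0 (2->0 ok)
  t3 'y' -> {0,1}, take 0 (0->0 ok)
  t4 'x' -> {2}, take 2 (0->2 ok)
  t5 'y' -> {0,1}, take 1 (2->1 ok)
  t6 'y' -> {0,1}, take 1 (1->1 ok)
  t7 'x' -> {2}, take 2 (1->2 ok)
  t8 'y' -> {0,1}, take 1 (2->1 ok)
  t9 'y' -> {0,1}, take 1 (1->1 ok)
  t10 'y' -> {0,1}, take 1 (1->1 ok)
  t11 'x' -> {2}, take 2 (1->2 ok)
  t12 'y' -> {0,1}, take 0 (2->0 ok)
  t13 'x' -> {2}, take 2 (0->2 ok)
  t14 'y' -> {0,1}, take 1 (2->1 ok)
  t15 'x' -> {2}, take 2 (1->2 ok)
  t16 'y' -> {0,1}, take 1 (2->1 ok)
  t17 'x' -> {2}, take 2 (1->2 ok)
  t18 'y' -> {0,1}, take 0 (2->0 ok)
  t19 'y' -> {0,1}, take 0 (0->0 ok)
  t20 'x' -> {2}, take 2 (0->2 ok)
  t21 'y' -> {0,1}, take 1 (2->1 ok)
  t22 'x' -> {2}, take 2 (1->2 ok)
  t23 'y' -> {0,1}, take 0 (2->0 ok)
  t24 'x' -> {2}, take 2 (0->2 ok)
  t25 'y' -> {0,1}, take 1 (2->1 ok)
  t26 'x' -> {2}, take 2 (1->2 ok)
  t27 'y' -> {0,1}, take 1 (2->1 ok)
  t28 'x' -> {2}, take 2 (1->2 ok)
  t29 'y' -> {0,1}, take 0 (2->0 ok)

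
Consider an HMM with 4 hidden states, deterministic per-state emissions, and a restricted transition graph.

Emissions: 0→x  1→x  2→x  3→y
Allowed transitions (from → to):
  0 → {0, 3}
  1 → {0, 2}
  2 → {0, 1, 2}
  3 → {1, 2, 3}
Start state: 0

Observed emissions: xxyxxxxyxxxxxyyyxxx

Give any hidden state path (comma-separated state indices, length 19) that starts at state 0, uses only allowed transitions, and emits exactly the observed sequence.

  [0] x  {0,1,2}  => 0  start
  [1] x  {0,1,2}  => 0  0->0 ok
  [2] y  {3}  => 3  0->3 ok
  [3] x  {0,1,2}  => 1  3->1 ok
  [4] x  {0,1,2}  => 2  1->2 ok
  [5] x  {0,1,2}  => 1  2->1 ok
  [6] x  {0,1,2}  => 0  1->0 ok
  [7] y  {3}  => 3  0->3 ok
  [8] x  {0,1,2}  => 1  3->1 ok
  [9] x  {0,1,2}  => 0  1->0 ok
  [10] x  {0,1,2}  => 0  0->0 ok
  [11] x  {0,1,2}  => 0  0->0 ok
  [12] x  {0,1,2}  => 0  0->0 ok
  [13] y  {3}  => 3  0->3 ok
  [14] y  {3}  => 3  3->3 ok
  [15] y  {3}  => 3  3->3 ok
  [16] x  {0,1,2}  => 2  3->2 ok
  [17] x  {0,1,2}  => 2  2->2 ok
  [18] x  {0,1,2}  => 0  2->0 ok

0,0,3,1,2,1,0,3,1,0,0,0,0,3,3,3,2,2,0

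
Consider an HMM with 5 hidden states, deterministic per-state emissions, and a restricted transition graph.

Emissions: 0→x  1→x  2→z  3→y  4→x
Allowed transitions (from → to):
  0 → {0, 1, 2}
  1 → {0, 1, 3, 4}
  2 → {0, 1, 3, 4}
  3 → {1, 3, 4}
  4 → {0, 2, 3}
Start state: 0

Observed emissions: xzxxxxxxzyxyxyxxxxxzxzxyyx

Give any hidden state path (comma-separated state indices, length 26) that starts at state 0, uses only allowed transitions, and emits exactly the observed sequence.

  pos 0: x in {0,1,4}, choose 0; start
  pos 1: z in {2}, choose 2; 0->2 ok
  pos 2: x in {0,1,4}, choose 0; 2->0 ok
  pos 3: x in {0,1,4}, choose 1; 0->1 ok
  pos 4: x in {0,1,4}, choose 0; 1->0 ok
  pos 5: x in {0,1,4}, choose 1; 0->1 ok
  pos 6: x in {0,1,4}, choose 0; 1->0 ok
  pos 7: x in {0,1,4}, choose 0; 0->0 ok
  pos 8: z in {2}, choose 2; 0->2 ok
  pos 9: y in {3}, choose 3; 2->3 ok
  pos 10: x in {0,1,4}, choose 1; 3->1 ok
  pos 11: y in {3}, choose 3; 1->3 ok
  pos 12: x in {0,1,4}, choose 4; 3->4 ok
  pos 13: y in {3}, choose 3; 4->3 ok
  pos 14: x in {0,1,4}, choose 1; 3->1 ok
  pos 15: x in {0,1,4}, choose 1; 1->1 ok
  pos 16: x in {0,1,4}, choose 4; 1->4 ok
  pos 17: x in {0,1,4}, choose 0; 4->0 ok
  pos 18: x in {0,1,4}, choose 0; 0->0 ok
  pos 19: z in {2}, choose 2; 0->2 ok
  pos 20: x in {0,1,4}, choose 0; 2->0 ok
  pos 21: z in {2}, choose 2; 0->2 ok
  pos 22: x in {0,1,4}, choose 1; 2->1 ok
  pos 23: y in {3}, choose 3; 1->3 ok
  pos 24: y in {3}, choose 3; 3->3 ok
  pos 25: x in {0,1,4}, choose 4; 3->4 ok

0,2,0,1,0,1,0,0,2,3,1,3,4,3,1,1,4,0,0,2,0,2,1,3,3,4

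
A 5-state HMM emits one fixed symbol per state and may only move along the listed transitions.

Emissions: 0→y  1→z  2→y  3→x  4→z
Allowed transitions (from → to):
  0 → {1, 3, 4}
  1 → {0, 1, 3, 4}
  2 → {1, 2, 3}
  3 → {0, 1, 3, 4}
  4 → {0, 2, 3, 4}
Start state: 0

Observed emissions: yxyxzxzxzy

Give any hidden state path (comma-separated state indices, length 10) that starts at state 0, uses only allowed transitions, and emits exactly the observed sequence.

  pos 0: y in {0,2}, choose 0; start
  pos 1: x in {3}, choose 3; 0->3 ok
  pos 2: y in {0,2}, choose 0; 3->0 ok
  pos 3: x in {3}, choose 3; 0->3 ok
  pos 4: z in {1,4}, choose 4; 3->4 ok
  pos 5: x in {3}, choose 3; 4->3 ok
  pos 6: z in {1,4}, choose 1; 3->1 ok
  pos 7: x in {3}, choose 3; 1->3 ok
  pos 8: z in {1,4}, choose 1; 3->1 ok
  pos 9: y in {0,2}, choose 0; 1->0 ok

0,3,0,3,4,3,1,3,1,0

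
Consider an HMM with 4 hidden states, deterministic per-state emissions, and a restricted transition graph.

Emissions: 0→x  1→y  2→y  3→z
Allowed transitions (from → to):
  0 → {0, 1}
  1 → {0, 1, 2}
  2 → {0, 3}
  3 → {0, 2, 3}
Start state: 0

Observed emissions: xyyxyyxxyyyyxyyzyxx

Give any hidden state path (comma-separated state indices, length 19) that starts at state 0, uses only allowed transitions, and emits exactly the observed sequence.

  [0] x  {0}  => 0  start
  [1] y  {1,2}  => 1  0->1 ok
  [2] y  {1,2}  => 2  1->2 ok
  [3] x  {0}  => 0  2->0 ok
  [4] y  {1,2}  => 1  0->1 ok
  [5] y  {1,2}  => 2  1->2 ok
  [6] x  {0}  => 0  2->0 ok
  [7] x  {0}  => 0  0->0 ok
  [8] y  {1,2}  => 1  0->1 ok
  [9] y  {1,2}  => 1  1->1 ok
  [10] y  {1,2}  => 1  1->1 ok
  [11] y  {1,2}  => 2  1->2 ok
  [12] x  {0}  => 0  2->0 ok
  [13] y  {1,2}  => 1  0->1 ok
  [14] y  {1,2}  => 2  1->2 ok
  [15] z  {3}  => 3  2->3 ok
  [16] y  {1,2}  => 2  3->2 ok
  [17] x  {0}  => 0  2->0 ok
  [18] x  {0}  => 0  0->0 ok

0,1,2,0,1,2,0,0,1,1,1,2,0,1,2,3,2,0,0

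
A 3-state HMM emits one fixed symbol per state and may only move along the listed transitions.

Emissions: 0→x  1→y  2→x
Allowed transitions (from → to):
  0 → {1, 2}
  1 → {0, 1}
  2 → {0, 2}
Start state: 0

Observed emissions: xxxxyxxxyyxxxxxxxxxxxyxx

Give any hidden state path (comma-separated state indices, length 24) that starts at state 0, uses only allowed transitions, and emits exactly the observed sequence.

  0: obs=x cand={0,2} pick 0 [start]
  1: obs=x cand={0,2} pick 2 [0->2 ok]
  2: obs=x cand={0,2} pick 2 [2->2 ok]
  3: obs=x cand={0,2} pick 0 [2->0 ok]
  4: obs=y cand={1} pick 1 [0->1 ok]
  5: obs=x cand={0,2} pick 0 [1->0 ok]
  6: obs=x cand={0,2} pick 2 [0->2 ok]
  7: obs=x cand={0,2} pick 0 [2->0 ok]
  8: obs=y cand={1} pick 1 [0->1 ok]
  9: obs=y cand={1} pick 1 [1->1 ok]
  10: obs=x cand={0,2} pick 0 [1->0 ok]
  11: obs=x cand={0,2} pick 2 [0->2 ok]
  12: obs=x cand={0,2} pick 2 [2->2 ok]
  13: obs=x cand={0,2} pick 2 [2->2 ok]
  14: obs=x cand={0,2} pick 2 [2->2 ok]
  15: obs=x cand={0,2} pick 2 [2->2 ok]
  16: obs=x cand={0,2} pick 2 [2->2 ok]
  17: obs=x cand={0,2} pick 0 [2->0 ok]
  18: obs=x cand={0,2} pick 2 [0->2 ok]
  19: obs=x cand={0,2} pick 2 [2->2 ok]
  20: obs=x cand={0,2} pick 0 [2->0 ok]
  21: obs=y cand={1} pick 1 [0->1 ok]
  22: obs=x cand={0,2} pick 0 [1->0 ok]
  23: obs=x cand={0,2} pick 2 [0->2 ok]

0,2,2,0,1,0,2,0,1,1,0,2,2,2,2,2,2,0,2,2,0,1,0,2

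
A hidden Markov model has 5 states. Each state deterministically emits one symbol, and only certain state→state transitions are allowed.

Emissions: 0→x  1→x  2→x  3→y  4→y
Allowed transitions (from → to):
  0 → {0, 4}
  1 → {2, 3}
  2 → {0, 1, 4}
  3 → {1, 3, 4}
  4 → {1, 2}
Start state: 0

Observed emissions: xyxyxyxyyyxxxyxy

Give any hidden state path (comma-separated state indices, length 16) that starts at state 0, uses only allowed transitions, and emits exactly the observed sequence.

  [0] x  {0,1,2}  => 0  start
  [1] y  {3,4}  => 4  0->4 ok
  [2] x  {0,1,2}  => 1  4->1 ok
  [3] y  {3,4}  => 3  1->3 ok
  [4] x  {0,1,2}  => 1  3->1 ok
  [5] y  {3,4}  => 3  1->3 ok
  [6] x  {0,1,2}  => 1  3->1 ok
  [7] y  {3,4}  => 3  1->3 ok
  [8] y  {3,4}  => 3  3->3 ok
  [9] y  {3,4}  => 4  3->4 ok
  [10] x  {0,1,2}  => 2  4->2 ok
  [11] x  {0,1,2}  => 0  2->0 ok
  [12] x  {0,1,2}  => 0  0->0 ok
  [13] y  {3,4}  => 4  0->4 ok
  [14] x  {0,1,2}  => 1  4->1 ok
  [15] y  {3,4}  => 3  1->3 ok

0,4,1,3,1,3,1,3,3,4,2,0,0,4,1,3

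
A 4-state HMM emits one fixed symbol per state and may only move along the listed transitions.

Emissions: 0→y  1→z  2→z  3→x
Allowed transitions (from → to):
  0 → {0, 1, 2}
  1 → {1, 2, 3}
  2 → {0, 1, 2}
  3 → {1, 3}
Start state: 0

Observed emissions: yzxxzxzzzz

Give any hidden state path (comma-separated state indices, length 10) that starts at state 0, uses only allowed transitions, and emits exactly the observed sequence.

  [0] y  {0}  => 0  start
  [1] z  {1,2}  => 1  0->1 ok
  [2] x  {3}  => 3  1->3 ok
  [3] x  {3}  => 3  3->3 ok
  [4] z  {1,2}  => 1  3->1 ok
  [5] x  {3}  => 3  1->3 ok
  [6] z  {1,2}  => 1  3->1 ok
  [7] z  {1,2}  => 2  1->2 ok
  [8] z  {1,2}  => 2  2->2 ok
  [9] z  {1,2}  => 2  2->2 ok

0,1,3,3,1,3,1,2,2,2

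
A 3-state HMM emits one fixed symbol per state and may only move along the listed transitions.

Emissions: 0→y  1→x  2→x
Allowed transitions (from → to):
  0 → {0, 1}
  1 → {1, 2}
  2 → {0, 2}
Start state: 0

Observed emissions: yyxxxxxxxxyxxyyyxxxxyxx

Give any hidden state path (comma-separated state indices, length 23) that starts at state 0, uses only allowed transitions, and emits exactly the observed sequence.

0,0,1,1,1,1,1,1,2,2,0,1,2,0,0,0,1,2,2,2,0,1,1

  t0 'y' -> {0}, take 0 (start)
  t1 'y' -> {0}, take 0 (0->0 ok)
  t2 'x' -> {1,2}, take 1 (0->1 ok)
  t3 'x' -> {1,2}, take 1 (1->1 ok)
  t4 'x' -> {1,2}, take 1 (1->1 ok)
  t5 'x' -> {1,2}, take 1 (1->1 ok)
  t6 'x' -> {1,2}, take 1 (1->1 ok)
  t7 'x' -> {1,2}, take 1 (1->1 ok)
  t8 'x' -> {1,2}, take 2 (1->2 ok)
  t9 'x' -> {1,2}, take 2 (2->2 ok)
  t10 'y' -> {0}, take 0 (2->0 ok)
  t11 'x' -> {1,2}, take 1 (0->1 ok)
  t12 'x' -> {1,2}, take 2 (1->2 ok)
  t13 'y' -> {0}, take 0 (2->0 ok)
  t14 'y' -> {0}, take 0 (0->0 ok)
  t15 'y' -> {0}, take 0 (0->0 ok)
  t16 'x' -> {1,2}, take 1 (0->1 ok)
  t17 'x' -> {1,2}, take 2 (1->2 ok)
  t18 'x' -> {1,2}, take 2 (2->2 ok)
  t19 'x' -> {1,2}, take 2 (2->2 ok)
  t20 'y' -> {0}, take 0 (2->0 ok)
  t21 'x' -> {1,2}, take 1 (0->1 ok)
  t22 'x' -> {1,2}, take 1 (1->1 ok)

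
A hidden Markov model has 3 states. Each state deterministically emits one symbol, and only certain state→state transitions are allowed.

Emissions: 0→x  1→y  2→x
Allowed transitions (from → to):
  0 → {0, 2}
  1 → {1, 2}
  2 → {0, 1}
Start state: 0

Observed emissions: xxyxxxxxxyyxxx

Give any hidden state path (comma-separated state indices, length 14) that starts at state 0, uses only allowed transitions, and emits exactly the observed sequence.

0,2,1,2,0,0,0,0,2,1,1,2,0,0

  [0] x  {0,2}  => 0  start
  [1] x  {0,2}  => 2  0->2 ok
  [2] y  {1}  => 1  2->1 ok
  [3] x  {0,2}  => 2  1->2 ok
  [4] x  {0,2}  => 0  2->0 ok
  [5] x  {0,2}  => 0  0->0 ok
  [6] x  {0,2}  => 0  0->0 ok
  [7] x  {0,2}  => 0  0->0 ok
  [8] x  {0,2}  => 2  0->2 ok
  [9] y  {1}  => 1  2->1 ok
  [10] y  {1}  => 1  1->1 ok
  [11] x  {0,2}  => 2  1->2 ok
  [12] x  {0,2}  => 0  2->0 ok
  [13] x  {0,2}  => 0  0->0 ok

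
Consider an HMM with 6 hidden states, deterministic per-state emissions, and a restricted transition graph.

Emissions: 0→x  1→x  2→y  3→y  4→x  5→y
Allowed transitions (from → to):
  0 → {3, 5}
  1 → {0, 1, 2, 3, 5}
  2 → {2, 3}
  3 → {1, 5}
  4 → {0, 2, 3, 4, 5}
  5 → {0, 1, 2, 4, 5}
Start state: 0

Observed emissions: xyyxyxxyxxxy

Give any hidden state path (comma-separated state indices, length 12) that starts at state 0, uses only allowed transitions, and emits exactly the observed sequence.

  t0 'x' -> {0,1,4}, take 0 (start)
  t1 'y' -> {2,3,5}, take 3 (0->3 ok)
  t2 'y' -> {2,3,5}, take 5 (3->5 ok)
  t3 'x' -> {0,1,4}, take 4 (5->4 ok)
  t4 'y' -> {2,3,5}, take 3 (4->3 ok)
  t5 'x' -> {0,1,4}, take 1 (3->1 ok)
  t6 'x' -> {0,1,4}, take 0 (1->0 ok)
  t7 'y' -> {2,3,5}, take 5 (0->5 ok)
  t8 'x' -> {0,1,4}, take 4 (5->4 ok)
  t9 'x' -> {0,1,4}, take 4 (4->4 ok)
  t10 'x' -> {0,1,4}, take 4 (4->4 ok)
  t11 'y' -> {2,3,5}, take 2 (4->2 ok)

0,3,5,4,3,1,0,5,4,4,4,2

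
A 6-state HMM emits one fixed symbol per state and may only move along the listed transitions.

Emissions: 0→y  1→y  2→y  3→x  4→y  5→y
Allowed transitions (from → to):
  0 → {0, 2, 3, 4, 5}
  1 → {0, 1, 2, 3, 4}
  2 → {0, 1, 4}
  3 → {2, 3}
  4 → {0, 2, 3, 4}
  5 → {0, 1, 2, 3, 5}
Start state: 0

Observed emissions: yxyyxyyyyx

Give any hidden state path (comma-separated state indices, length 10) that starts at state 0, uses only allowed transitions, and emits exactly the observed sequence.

  t0 'y' -> {0,1,2,4,5}, take 0 (start)
  t1 'x' -> {3}, take 3 (0->3 ok)
  t2 'y' -> {0,1,2,4,5}, take 2 (3->2 ok)
  t3 'y' -> {0,1,2,4,5}, take 0 (2->0 ok)
  t4 'x' -> {3}, take 3 (0->3 ok)
  t5 'y' -> {0,1,2,4,5}, take 2 (3->2 ok)
  t6 'y' -> {0,1,2,4,5}, take 1 (2->1 ok)
  t7 'y' -> {0,1,2,4,5}, take 4 (1->4 ok)
  t8 'y' -> {0,1,2,4,5}, take 4 (4->4 ok)
  t9 'x' -> {3}, take 3 (4->3 ok)

0,3,2,0,3,2,1,4,4,3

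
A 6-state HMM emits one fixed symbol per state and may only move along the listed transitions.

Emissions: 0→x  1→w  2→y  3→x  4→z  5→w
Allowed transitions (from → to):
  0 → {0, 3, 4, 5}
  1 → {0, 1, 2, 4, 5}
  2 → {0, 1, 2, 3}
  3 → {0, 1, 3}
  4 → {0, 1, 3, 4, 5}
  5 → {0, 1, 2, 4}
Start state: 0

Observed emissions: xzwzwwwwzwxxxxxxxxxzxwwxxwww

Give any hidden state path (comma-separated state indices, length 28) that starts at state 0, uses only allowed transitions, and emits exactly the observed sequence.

0,4,1,4,1,5,1,5,4,1,0,3,3,3,3,3,3,0,0,4,3,1,5,0,0,5,1,5

  [0] x  {0,3}  => 0  start
  [1] z  {4}  => 4  0->4 ok
  [2] w  {1,5}  => 1  4->1 ok
  [3] z  {4}  => 4  1->4 ok
  [4] w  {1,5}  => 1  4->1 ok
  [5] w  {1,5}  => 5  1->5 ok
  [6] w  {1,5}  => 1  5->1 ok
  [7] w  {1,5}  => 5  1->5 ok
  [8] z  {4}  => 4  5->4 ok
  [9] w  {1,5}  => 1  4->1 ok
  [10] x  {0,3}  => 0  1->0 ok
  [11] x  {0,3}  => 3  0->3 ok
  [12] x  {0,3}  => 3  3->3 ok
  [13] x  {0,3}  => 3  3->3 ok
  [14] x  {0,3}  => 3  3->3 ok
  [15] x  {0,3}  => 3  3->3 ok
  [16] x  {0,3}  => 3  3->3 ok
  [17] x  {0,3}  => 0  3->0 ok
  [18] x  {0,3}  => 0  0->0 ok
  [19] z  {4}  => 4  0->4 ok
  [20] x  {0,3}  => 3  4->3 ok
  [21] w  {1,5}  => 1  3->1 ok
  [22] w  {1,5}  => 5  1->5 ok
  [23] x  {0,3}  => 0  5->0 ok
  [24] x  {0,3}  => 0  0->0 ok
  [25] w  {1,5}  => 5  0->5 ok
  [26] w  {1,5}  => 1  5->1 ok
  [27] w  {1,5}  => 5  1->5 ok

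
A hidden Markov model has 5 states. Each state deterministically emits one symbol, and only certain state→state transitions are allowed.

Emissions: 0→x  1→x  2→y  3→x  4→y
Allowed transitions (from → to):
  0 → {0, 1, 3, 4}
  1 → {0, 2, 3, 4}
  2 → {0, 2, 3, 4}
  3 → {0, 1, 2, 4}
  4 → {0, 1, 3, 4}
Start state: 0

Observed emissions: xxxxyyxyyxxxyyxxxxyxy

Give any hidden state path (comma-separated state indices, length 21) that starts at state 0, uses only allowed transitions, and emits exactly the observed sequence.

  [0] x  {0,1,3}  => 0  start
  [1] x  {0,1,3}  => 0  0->0 ok
  [2] x  {0,1,3}  => 1  0->1 ok
  [3] x  {0,1,3}  => 3  1->3 ok
  [4] y  {2,4}  => 2  3->2 ok
  [5] y  {2,4}  => 2  2->2 ok
  [6] x  {0,1,3}  => 3  2->3 ok
  [7] y  {2,4}  => 2  3->2 ok
  [8] y  {2,4}  => 4  2->4 ok
  [9] x  {0,1,3}  => 0  4->0 ok
  [10] x  {0,1,3}  => 3  0->3 ok
  [11] x  {0,1,3}  => 0  3->0 ok
  [12] y  {2,4}  => 4  0->4 ok
  [13] y  {2,4}  => 4  4->4 ok
  [14] x  {0,1,3}  => 1  4->1 ok
  [15] x  {0,1,3}  => 0  1->0 ok
  [16] x  {0,1,3}  => 3  0->3 ok
  [17] x  {0,1,3}  => 0  3->0 ok
  [18] y  {2,4}  => 4  0->4 ok
  [19] x  {0,1,3}  => 1  4->1 ok
  [20] y  {2,4}  => 4  1->4 ok

0,0,1,3,2,2,3,2,4,0,3,0,4,4,1,0,3,0,4,1,4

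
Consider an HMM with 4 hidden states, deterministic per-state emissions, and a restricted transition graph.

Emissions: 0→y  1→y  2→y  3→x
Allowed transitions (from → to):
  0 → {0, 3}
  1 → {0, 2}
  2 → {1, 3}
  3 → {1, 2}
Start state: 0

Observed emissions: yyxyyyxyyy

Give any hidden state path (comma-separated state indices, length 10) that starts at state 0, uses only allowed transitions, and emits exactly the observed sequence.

0,0,3,2,1,2,3,2,1,0

  t0 'y' -> {0,1,2}, take 0 (start)
  t1 'y' -> {0,1,2}, take 0 (0->0 ok)
  t2 'x' -> {3}, take 3 (0->3 ok)
  t3 'y' -> {0,1,2}, take 2 (3->2 ok)
  t4 'y' -> {0,1,2}, take 1 (2->1 ok)
  t5 'y' -> {0,1,2}, take 2 (1->2 ok)
  t6 'x' -> {3}, take 3 (2->3 ok)
  t7 'y' -> {0,1,2}, take 2 (3->2 ok)
  t8 'y' -> {0,1,2}, take 1 (2->1 ok)
  t9 'y' -> {0,1,2}, take 0 (1->0 ok)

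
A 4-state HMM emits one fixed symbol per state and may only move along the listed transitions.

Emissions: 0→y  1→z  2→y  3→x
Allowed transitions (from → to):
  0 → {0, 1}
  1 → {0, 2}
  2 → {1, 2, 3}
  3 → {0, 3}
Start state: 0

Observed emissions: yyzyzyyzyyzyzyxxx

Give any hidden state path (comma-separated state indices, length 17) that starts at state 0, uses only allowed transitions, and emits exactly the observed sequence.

0,0,1,0,1,0,0,1,0,0,1,2,1,2,3,3,3

  0: obs=y cand={0,2} pick 0 [start]
  1: obs=y cand={0,2} pick 0 [0->0 ok]
  2: obs=z cand={1} pick 1 [0->1 ok]
  3: obs=y cand={0,2} pick 0 [1->0 ok]
  4: obs=z cand={1} pick 1 [0->1 ok]
  5: obs=y cand={0,2} pick 0 [1->0 ok]
  6: obs=y cand={0,2} pick 0 [0->0 ok]
  7: obs=z cand={1} pick 1 [0->1 ok]
  8: obs=y cand={0,2} pick 0 [1->0 ok]
  9: obs=y cand={0,2} pick 0 [0->0 ok]
  10: obs=z cand={1} pick 1 [0->1 ok]
  11: obs=y cand={0,2} pick 2 [1->2 ok]
  12: obs=z cand={1} pick 1 [2->1 ok]
  13: obs=y cand={0,2} pick 2 [1->2 ok]
  14: obs=x cand={3} pick 3 [2->3 ok]
  15: obs=x cand={3} pick 3 [3->3 ok]
  16: obs=x cand={3} pick 3 [3->3 ok]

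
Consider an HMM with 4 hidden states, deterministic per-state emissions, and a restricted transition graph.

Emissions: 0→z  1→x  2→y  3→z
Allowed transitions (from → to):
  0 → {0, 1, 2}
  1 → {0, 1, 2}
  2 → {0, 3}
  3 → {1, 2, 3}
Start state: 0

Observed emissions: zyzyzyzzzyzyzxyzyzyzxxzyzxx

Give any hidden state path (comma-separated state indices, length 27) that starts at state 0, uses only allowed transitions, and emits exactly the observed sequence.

  0: obs=z cand={0,3} pick 0 [start]
  1: obs=y cand={2} pick 2 [0->2 ok]
  2: obs=z cand={0,3} pick 3 [2->3 ok]
  3: obs=y cand={2} pick 2 [3->2 ok]
  4: obs=z cand={0,3} pick 0 [2->0 ok]
  5: obs=y cand={2} pick 2 [0->2 ok]
  6: obs=z cand={0,3} pick 3 [2->3 ok]
  7: obs=z cand={0,3} pick 3 [3->3 ok]
  8: obs=z cand={0,3} pick 3 [3->3 ok]
  9: obs=y cand={2} pick 2 [3->2 ok]
  10: obs=z cand={0,3} pick 0 [2->0 ok]
  11: obs=y cand={2} pick 2 [0->2 ok]
  12: obs=z cand={0,3} pick 3 [2->3 ok]
  13: obs=x cand={1} pick 1 [3->1 ok]
  14: obs=y cand={2} pick 2 [1->2 ok]
  15: obs=z cand={0,3} pick 3 [2->3 ok]
  16: obs=y cand={2} pick 2 [3->2 ok]
  17: obs=z cand={0,3} pick 0 [2->0 ok]
  18: obs=y cand={2} pick 2 [0->2 ok]
  19: obs=z cand={0,3} pick 3 [2->3 ok]
  20: obs=x cand={1} pick 1 [3->1 ok]
  21: obs=x cand={1} pick 1 [1->1 ok]
  22: obs=z cand={0,3} pick 0 [1->0 ok]
  23: obs=y cand={2} pick 2 [0->2 ok]
  24: obs=z cand={0,3} pick 0 [2->0 ok]
  25: obs=x cand={1} pick 1 [0->1 ok]
  26: obs=x cand={1} pick 1 [1->1 ok]

0,2,3,2,0,2,3,3,3,2,0,2,3,1,2,3,2,0,2,3,1,1,0,2,0,1,1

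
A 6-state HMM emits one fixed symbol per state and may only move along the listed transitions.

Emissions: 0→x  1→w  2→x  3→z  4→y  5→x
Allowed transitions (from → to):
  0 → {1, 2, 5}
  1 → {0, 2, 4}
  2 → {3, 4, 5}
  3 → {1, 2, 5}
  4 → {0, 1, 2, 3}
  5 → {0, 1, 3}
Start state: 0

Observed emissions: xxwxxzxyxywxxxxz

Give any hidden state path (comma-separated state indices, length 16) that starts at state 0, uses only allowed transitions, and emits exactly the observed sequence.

0,5,1,0,5,3,2,4,2,4,1,2,5,0,5,3

  t0 'x' -> {0,2,5}, take 0 (start)
  t1 'x' -> {0,2,5}, take 5 (0->5 ok)
  t2 'w' -> {1}, take 1 (5->1 ok)
  t3 'x' -> {0,2,5}, take 0 (1->0 ok)
  t4 'x' -> {0,2,5}, take 5 (0->5 ok)
  t5 'z' -> {3}, take 3 (5->3 ok)
  t6 'x' -> {0,2,5}, take 2 (3->2 ok)
  t7 'y' -> {4}, take 4 (2->4 ok)
  t8 'x' -> {0,2,5}, take 2 (4->2 ok)
  t9 'y' -> {4}, take 4 (2->4 ok)
  t10 'w' -> {1}, take 1 (4->1 ok)
  t11 'x' -> {0,2,5}, take 2 (1->2 ok)
  t12 'x' -> {0,2,5}, take 5 (2->5 ok)
  t13 'x' -> {0,2,5}, take 0 (5->0 ok)
  t14 'x' -> {0,2,5}, take 5 (0->5 ok)
  t15 'z' -> {3}, take 3 (5->3 ok)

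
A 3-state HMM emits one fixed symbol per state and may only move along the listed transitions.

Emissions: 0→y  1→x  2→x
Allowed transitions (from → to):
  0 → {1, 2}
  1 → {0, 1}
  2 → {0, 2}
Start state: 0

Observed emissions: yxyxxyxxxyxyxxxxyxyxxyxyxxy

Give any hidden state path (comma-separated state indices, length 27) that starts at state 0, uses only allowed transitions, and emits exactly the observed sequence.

0,2,0,2,2,0,2,2,2,0,1,0,1,1,1,1,0,1,0,1,1,0,2,0,1,1,0

  0: obs=y cand={0} pick 0 [start]
  1: obs=x cand={1,2} pick 2 [0->2 ok]
  2: obs=y cand={0} pick 0 [2->0 ok]
  3: obs=x cand={1,2} pick 2 [0->2 ok]
  4: obs=x cand={1,2} pick 2 [2->2 ok]
  5: obs=y cand={0} pick 0 [2->0 ok]
  6: obs=x cand={1,2} pick 2 [0->2 ok]
  7: obs=x cand={1,2} pick 2 [2->2 ok]
  8: obs=x cand={1,2} pick 2 [2->2 ok]
  9: obs=y cand={0} pick 0 [2->0 ok]
  10: obs=x cand={1,2} pick 1 [0->1 ok]
  11: obs=y cand={0} pick 0 [1->0 ok]
  12: obs=x cand={1,2} pick 1 [0->1 ok]
  13: obs=x cand={1,2} pick 1 [1->1 ok]
  14: obs=x cand={1,2} pick 1 [1->1 ok]
  15: obs=x cand={1,2} pick 1 [1->1 ok]
  16: obs=y cand={0} pick 0 [1->0 ok]
  17: obs=x cand={1,2} pick 1 [0->1 ok]
  18: obs=y cand={0} pick 0 [1->0 ok]
  19: obs=x cand={1,2} pick 1 [0->1 ok]
  20: obs=x cand={1,2} pick 1 [1->1 ok]
  21: obs=y cand={0} pick 0 [1->0 ok]
  22: obs=x cand={1,2} pick 2 [0->2 ok]
  23: obs=y cand={0} pick 0 [2->0 ok]
  24: obs=x cand={1,2} pick 1 [0->1 ok]
  25: obs=x cand={1,2} pick 1 [1->1 ok]
  26: obs=y cand={0} pick 0 [1->0 ok]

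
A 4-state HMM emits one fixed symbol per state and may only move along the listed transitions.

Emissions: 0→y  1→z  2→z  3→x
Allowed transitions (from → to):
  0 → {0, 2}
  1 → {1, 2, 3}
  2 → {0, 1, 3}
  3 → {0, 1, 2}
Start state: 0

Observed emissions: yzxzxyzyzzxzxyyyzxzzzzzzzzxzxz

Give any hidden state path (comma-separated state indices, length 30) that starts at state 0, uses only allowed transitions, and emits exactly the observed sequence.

0,2,3,1,3,0,2,0,2,1,3,2,3,0,0,0,2,3,1,2,1,2,1,1,1,1,3,2,3,1

  0: obs=y cand={0} pick 0 [start]
  1: obs=z cand={1,2} pick 2 [0->2 ok]
  2: obs=x cand={3} pick 3 [2->3 ok]
  3: obs=z cand={1,2} pick 1 [3->1 ok]
  4: obs=x cand={3} pick 3 [1->3 ok]
  5: obs=y cand={0} pick 0 [3->0 ok]
  6: obs=z cand={1,2} pick 2 [0->2 ok]
  7: obs=y cand={0} pick 0 [2->0 ok]
  8: obs=z cand={1,2} pick 2 [0->2 ok]
  9: obs=z cand={1,2} pick 1 [2->1 ok]
  10: obs=x cand={3} pick 3 [1->3 ok]
  11: obs=z cand={1,2} pick 2 [3->2 ok]
  12: obs=x cand={3} pick 3 [2->3 ok]
  13: obs=y cand={0} pick 0 [3->0 ok]
  14: obs=y cand={0} pick 0 [0->0 ok]
  15: obs=y cand={0} pick 0 [0->0 ok]
  16: obs=z cand={1,2} pick 2 [0->2 ok]
  17: obs=x cand={3} pick 3 [2->3 ok]
  18: obs=z cand={1,2} pick 1 [3->1 ok]
  19: obs=z cand={1,2} pick 2 [1->2 ok]
  20: obs=z cand={1,2} pick 1 [2->1 ok]
  21: obs=z cand={1,2} pick 2 [1->2 ok]
  22: obs=z cand={1,2} pick 1 [2->1 ok]
  23: obs=z cand={1,2} pick 1 [1->1 ok]
  24: obs=z cand={1,2} pick 1 [1->1 ok]
  25: obs=z cand={1,2} pick 1 [1->1 ok]
  26: obs=x cand={3} pick 3 [1->3 ok]
  27: obs=z cand={1,2} pick 2 [3->2 ok]
  28: obs=x cand={3} pick 3 [2->3 ok]
  29: obs=z cand={1,2} pick 1 [3->1 ok]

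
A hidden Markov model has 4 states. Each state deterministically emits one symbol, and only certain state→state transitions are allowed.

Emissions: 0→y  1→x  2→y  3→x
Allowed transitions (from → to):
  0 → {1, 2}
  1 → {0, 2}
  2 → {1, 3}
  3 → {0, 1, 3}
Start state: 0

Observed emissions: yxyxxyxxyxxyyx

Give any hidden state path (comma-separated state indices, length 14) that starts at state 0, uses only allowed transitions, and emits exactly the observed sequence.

0,1,2,3,1,2,3,1,2,3,3,0,2,3

  [0] y  {0,2}  => 0  start
  [1] x  {1,3}  => 1  0->1 ok
  [2] y  {0,2}  => 2  1->2 ok
  [3] x  {1,3}  => 3  2->3 ok
  [4] x  {1,3}  => 1  3->1 ok
  [5] y  {0,2}  => 2  1->2 ok
  [6] x  {1,3}  => 3  2->3 ok
  [7] x  {1,3}  => 1  3->1 ok
  [8] y  {0,2}  => 2  1->2 ok
  [9] x  {1,3}  => 3  2->3 ok
  [10] x  {1,3}  => 3  3->3 ok
  [11] y  {0,2}  => 0  3->0 ok
  [12] y  {0,2}  => 2  0->2 ok
  [13] x  {1,3}  => 3  2->3 ok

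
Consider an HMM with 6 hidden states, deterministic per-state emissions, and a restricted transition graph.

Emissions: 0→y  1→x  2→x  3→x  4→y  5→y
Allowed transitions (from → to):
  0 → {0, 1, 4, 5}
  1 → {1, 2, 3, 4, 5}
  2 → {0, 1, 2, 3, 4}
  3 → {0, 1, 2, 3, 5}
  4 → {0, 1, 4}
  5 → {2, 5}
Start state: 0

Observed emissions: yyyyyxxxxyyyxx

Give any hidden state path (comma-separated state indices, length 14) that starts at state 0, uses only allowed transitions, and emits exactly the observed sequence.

  [0] y  {0,4,5}  => 0  start
  [1] y  {0,4,5}  => 4  0->4 ok
  [2] y  {0,4,5}  => 0  4->0 ok
  [3] y  {0,4,5}  => 5  0->5 ok
  [4] y  {0,4,5}  => 5  5->5 ok
  [5] x  {1,2,3}  => 2  5->2 ok
  [6] x  {1,2,3}  => 3  2->3 ok
  [7] x  {1,2,3}  => 3  3->3 ok
  [8] x  {1,2,3}  => 2  3->2 ok
  [9] y  {0,4,5}  => 4  2->4 ok
  [10] y  {0,4,5}  => 0  4->0 ok
  [11] y  {0,4,5}  => 0  0->0 ok
  [12] x  {1,2,3}  => 1  0->1 ok
  [13] x  {1,2,3}  => 3  1->3 ok

0,4,0,5,5,2,3,3,2,4,0,0,1,3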